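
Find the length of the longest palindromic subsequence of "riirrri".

One longest palindromic subsequence is irrri (positions 2,4,5,6,7); it reads the same forward and backward, and the interval DP gives dp[1][7] = 5.

5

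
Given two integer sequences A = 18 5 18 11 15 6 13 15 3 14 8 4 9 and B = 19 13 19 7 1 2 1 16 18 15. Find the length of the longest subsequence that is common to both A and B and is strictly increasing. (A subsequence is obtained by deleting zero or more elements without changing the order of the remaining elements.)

For each value that appears in both, track the longest common increasing run ending there.
The best achievable length is 2; one witness is 13, 15 (A-positions 7,8, B-positions 2,10).

2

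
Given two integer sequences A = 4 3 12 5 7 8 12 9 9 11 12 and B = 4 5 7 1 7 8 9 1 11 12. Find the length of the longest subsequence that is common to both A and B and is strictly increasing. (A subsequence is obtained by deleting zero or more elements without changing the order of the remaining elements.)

7

For each value that appears in both, track the longest common increasing run ending there.
The best achievable length is 7; one witness is 4, 5, 7, 8, 9, 11, 12 (A-positions 1,4,5,6,8,10,11, B-positions 1,2,3,6,7,9,10).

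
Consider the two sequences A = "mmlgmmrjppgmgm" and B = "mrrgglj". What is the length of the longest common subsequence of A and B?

4

Backtracking the LCS table gives one alignment: m (A1,B1) → r (A7,B3) → g (A11,B4) → g (A13,B5).
So the longest common subsequence has length 4.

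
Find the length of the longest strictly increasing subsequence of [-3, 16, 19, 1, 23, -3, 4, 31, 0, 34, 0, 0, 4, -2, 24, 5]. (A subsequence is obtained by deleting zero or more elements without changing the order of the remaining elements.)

6

Scanning left to right, the best length ending at each element is: -3→1, 16→2, 19→3, 1→2, 23→4, -3→1, 4→3, 31→5, 0→2, 34→6, 0→2, 0→2, 4→3, -2→2, 24→5, 5→4.
So the longest increasing subsequence has length 6, e.g. -3, 16, 19, 23, 31, 34.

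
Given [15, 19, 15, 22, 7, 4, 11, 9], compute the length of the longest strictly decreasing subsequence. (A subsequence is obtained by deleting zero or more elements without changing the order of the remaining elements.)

4

Let dp[i] be the longest decreasing subsequence ending at position i. Then dp = [1, 1, 2, 1, 3, 4, 3, 4].
The maximum is 4; one witness is 19, 15, 7, 4 at positions 2,3,5,6.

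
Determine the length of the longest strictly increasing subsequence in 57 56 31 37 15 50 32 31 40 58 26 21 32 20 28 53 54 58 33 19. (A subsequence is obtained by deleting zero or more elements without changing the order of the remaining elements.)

6

One longest increasing subsequence is 31, 37, 50, 53, 54, 58 (positions 3,4,6,16,17,18), of length 6; no longer one exists.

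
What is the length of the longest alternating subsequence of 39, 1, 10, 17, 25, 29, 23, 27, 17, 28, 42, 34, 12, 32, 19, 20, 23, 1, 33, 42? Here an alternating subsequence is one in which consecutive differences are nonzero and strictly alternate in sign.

13

Track the best alternating length ending on an up-step vs a down-step at each position: up/down = 1/1, 1/2, 3/2, 3/2, 3/2, 3/2, 3/4, 5/4, 3/6, 7/4, 7/1, 7/8, 3/8, 9/8, 9/10, 11/10, 11/10, 1/12, 13/8, 13/1.
The maximum over both is 13; one such subsequence is 39, 1, 25, 23, 27, 17, 28, 12, 32, 19, 20, 1, 33.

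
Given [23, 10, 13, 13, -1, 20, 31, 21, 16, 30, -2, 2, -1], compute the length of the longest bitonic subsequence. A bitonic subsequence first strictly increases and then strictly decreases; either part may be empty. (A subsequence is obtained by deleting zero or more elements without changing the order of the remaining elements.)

8

Let inc[i] be the LIS ending at i and dec[i] the longest strictly decreasing subsequence starting at i. inc = [1, 1, 2, 2, 1, 3, 4, 4, 3, 5, 1, 2, 2], dec = [5, 3, 3, 3, 2, 4, 5, 4, 3, 3, 1, 2, 1].
max_i inc[i]+dec[i]−1 = 8, with one witness 10, 13, 20, 31, 21, 16, 2, -1.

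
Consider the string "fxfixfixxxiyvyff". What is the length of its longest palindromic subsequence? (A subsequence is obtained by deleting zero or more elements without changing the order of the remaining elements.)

10

One longest palindromic subsequence is ffixxxxiff (positions 1,3,4,5,8,9,10,11,15,16); it reads the same forward and backward, and the interval DP gives dp[1][16] = 10.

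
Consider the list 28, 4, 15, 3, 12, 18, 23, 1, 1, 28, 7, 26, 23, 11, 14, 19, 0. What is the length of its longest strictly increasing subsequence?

One longest increasing subsequence is 4, 15, 18, 23, 28 (positions 2,3,6,7,10), of length 5; no longer one exists.

5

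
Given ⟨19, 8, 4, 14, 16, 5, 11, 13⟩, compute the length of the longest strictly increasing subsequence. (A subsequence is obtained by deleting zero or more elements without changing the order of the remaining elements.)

Let dp[i] be the longest increasing subsequence ending at position i. Then dp = [1, 1, 1, 2, 3, 2, 3, 4].
The maximum is 4; one witness is 4, 5, 11, 13 at positions 3,6,7,8.

4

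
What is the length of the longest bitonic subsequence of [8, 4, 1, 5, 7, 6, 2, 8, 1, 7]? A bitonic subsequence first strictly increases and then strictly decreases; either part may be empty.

6

One longest bitonic subsequence is 4, 5, 7, 6, 2, 1 (positions 2,4,5,6,7,9): it rises to 7 then falls. Length 6 is optimal.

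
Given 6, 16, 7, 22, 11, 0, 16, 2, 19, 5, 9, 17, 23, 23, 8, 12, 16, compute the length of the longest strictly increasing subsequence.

6

Let dp[i] be the longest increasing subsequence ending at position i. Then dp = [1, 2, 2, 3, 3, 1, 4, 2, 5, 3, 4, 5, 6, 6, 4, 5, 6].
The maximum is 6; one witness is 6, 7, 11, 16, 19, 23 at positions 1,3,5,7,9,13.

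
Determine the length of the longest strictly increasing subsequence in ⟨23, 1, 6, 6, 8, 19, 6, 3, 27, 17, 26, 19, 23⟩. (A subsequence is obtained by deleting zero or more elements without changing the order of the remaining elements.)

One longest increasing subsequence is 1, 6, 8, 17, 19, 23 (positions 2,3,5,10,12,13), of length 6; no longer one exists.

6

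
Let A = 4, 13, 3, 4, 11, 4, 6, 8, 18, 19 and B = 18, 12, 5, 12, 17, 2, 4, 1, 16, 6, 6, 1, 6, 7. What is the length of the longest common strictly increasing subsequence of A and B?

2

For each value that appears in both, track the longest common increasing run ending there.
The best achievable length is 2; one witness is 4, 6 (A-positions 1,7, B-positions 7,10).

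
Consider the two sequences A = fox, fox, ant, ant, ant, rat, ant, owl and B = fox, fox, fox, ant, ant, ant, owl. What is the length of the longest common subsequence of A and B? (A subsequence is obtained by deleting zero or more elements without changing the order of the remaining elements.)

6

Backtracking the LCS table gives one alignment: fox (A1,B2) → fox (A2,B3) → ant (A4,B4) → ant (A5,B5) → ant (A7,B6) → owl (A8,B7).
So the longest common subsequence has length 6.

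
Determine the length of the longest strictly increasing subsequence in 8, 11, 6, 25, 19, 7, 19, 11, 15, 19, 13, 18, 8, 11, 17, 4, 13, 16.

One longest increasing subsequence is 6, 7, 8, 11, 13, 16 (positions 3,6,13,14,17,18), of length 6; no longer one exists.

6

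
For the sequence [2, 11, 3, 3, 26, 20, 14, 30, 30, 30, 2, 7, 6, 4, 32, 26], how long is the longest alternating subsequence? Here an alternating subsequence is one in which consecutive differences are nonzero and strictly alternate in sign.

11

Track the best alternating length ending on an up-step vs a down-step at each position: up/down = 1/1, 2/1, 2/3, 2/3, 4/1, 4/5, 4/5, 6/1, 6/1, 6/1, 1/7, 8/7, 8/9, 8/9, 10/1, 10/11.
The maximum over both is 11; one such subsequence is 2, 11, 3, 26, 20, 30, 2, 7, 6, 32, 26.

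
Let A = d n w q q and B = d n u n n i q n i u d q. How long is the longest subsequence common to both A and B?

Backtracking the LCS table gives one alignment: d (A1,B1) → n (A2,B5) → q (A4,B7) → q (A5,B12).
So the longest common subsequence has length 4.

4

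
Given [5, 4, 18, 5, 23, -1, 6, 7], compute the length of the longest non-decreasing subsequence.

4

Let dp[i] be the longest non-decreasing subsequence ending at position i. Then dp = [1, 1, 2, 2, 3, 1, 3, 4].
The maximum is 4; one witness is 5, 5, 6, 7 at positions 1,4,7,8.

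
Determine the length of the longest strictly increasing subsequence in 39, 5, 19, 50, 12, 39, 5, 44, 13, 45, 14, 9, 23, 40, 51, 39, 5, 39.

One longest increasing subsequence is 5, 12, 13, 14, 23, 40, 51 (positions 2,5,9,11,13,14,15), of length 7; no longer one exists.

7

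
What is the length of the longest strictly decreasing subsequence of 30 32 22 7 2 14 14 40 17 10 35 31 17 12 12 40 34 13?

5

Let dp[i] be the longest decreasing subsequence ending at position i. Then dp = [1, 1, 2, 3, 4, 3, 3, 1, 3, 4, 2, 3, 4, 5, 5, 1, 3, 5].
The maximum is 5; one witness is 40, 35, 31, 17, 12 at positions 8,11,12,13,14.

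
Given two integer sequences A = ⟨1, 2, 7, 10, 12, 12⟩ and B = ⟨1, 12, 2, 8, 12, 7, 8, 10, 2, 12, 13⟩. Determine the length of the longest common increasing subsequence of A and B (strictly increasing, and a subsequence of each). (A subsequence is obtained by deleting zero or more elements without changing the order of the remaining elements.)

5

For each value that appears in both, track the longest common increasing run ending there.
The best achievable length is 5; one witness is 1, 2, 7, 10, 12 (A-positions 1,2,3,4,5, B-positions 1,3,6,8,10).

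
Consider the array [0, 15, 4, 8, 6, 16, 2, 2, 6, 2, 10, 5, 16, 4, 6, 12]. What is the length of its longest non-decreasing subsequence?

7

One longest non-decreasing subsequence is 0, 2, 2, 2, 5, 6, 12 (positions 1,7,8,10,12,15,16), of length 7; no longer one exists.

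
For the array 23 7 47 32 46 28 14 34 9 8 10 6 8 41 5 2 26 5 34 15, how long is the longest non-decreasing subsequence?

Let dp[i] be the longest non-decreasing subsequence ending at position i. Then dp = [1, 1, 2, 2, 3, 2, 2, 3, 2, 2, 3, 1, 3, 4, 1, 1, 4, 2, 5, 4].
The maximum is 5; one witness is 7, 9, 10, 26, 34 at positions 2,9,11,17,19.

5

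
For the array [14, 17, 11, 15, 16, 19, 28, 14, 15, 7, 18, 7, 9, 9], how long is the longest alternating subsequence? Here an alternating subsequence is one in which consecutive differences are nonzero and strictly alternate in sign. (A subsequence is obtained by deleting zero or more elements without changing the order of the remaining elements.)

A longest alternating subsequence is 14, 17, 11, 15, 14, 15, 7, 18, 7, 9 (positions 1,2,3,4,8,9,10,11,12,13); its 9 consecutive differences strictly alternate in sign, and length 10 is optimal.

10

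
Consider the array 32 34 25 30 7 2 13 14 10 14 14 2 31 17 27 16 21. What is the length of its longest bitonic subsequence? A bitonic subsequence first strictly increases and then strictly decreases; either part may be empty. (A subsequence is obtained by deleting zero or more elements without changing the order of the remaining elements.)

6

Let inc[i] be the LIS ending at i and dec[i] the longest strictly decreasing subsequence starting at i. inc = [1, 2, 1, 2, 1, 1, 2, 3, 2, 3, 3, 1, 4, 4, 5, 4, 5], dec = [5, 5, 4, 4, 2, 1, 3, 3, 2, 2, 2, 1, 3, 2, 2, 1, 1].
max_i inc[i]+dec[i]−1 = 6, with one witness 32, 34, 30, 14, 10, 2.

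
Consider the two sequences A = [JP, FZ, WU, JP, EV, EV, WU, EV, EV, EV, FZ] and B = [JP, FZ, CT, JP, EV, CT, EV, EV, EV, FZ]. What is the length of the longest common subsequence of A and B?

8

A longest common subsequence is JP, FZ, JP, EV, EV, EV, EV, FZ (length 8); the LCS DP confirms no longer common subsequence exists.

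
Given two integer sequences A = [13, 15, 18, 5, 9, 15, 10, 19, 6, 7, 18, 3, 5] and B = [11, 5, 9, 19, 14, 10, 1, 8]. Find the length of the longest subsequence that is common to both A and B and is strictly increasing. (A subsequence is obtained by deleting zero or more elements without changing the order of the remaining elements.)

For each value that appears in both, track the longest common increasing run ending there.
The best achievable length is 3; one witness is 5, 9, 19 (A-positions 4,5,8, B-positions 2,3,4).

3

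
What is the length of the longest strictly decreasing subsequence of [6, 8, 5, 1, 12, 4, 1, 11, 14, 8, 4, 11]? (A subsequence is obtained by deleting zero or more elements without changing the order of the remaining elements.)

4

Let dp[i] be the longest decreasing subsequence ending at position i. Then dp = [1, 1, 2, 3, 1, 3, 4, 2, 1, 3, 4, 2].
The maximum is 4; one witness is 6, 5, 4, 1 at positions 1,3,6,7.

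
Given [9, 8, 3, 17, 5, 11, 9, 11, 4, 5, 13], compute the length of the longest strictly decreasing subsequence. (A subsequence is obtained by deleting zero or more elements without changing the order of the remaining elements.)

4

Scanning left to right, the best length ending at each element is: 9→1, 8→2, 3→3, 17→1, 5→3, 11→2, 9→3, 11→2, 4→4, 5→4, 13→2.
So the longest decreasing subsequence has length 4, e.g. 9, 8, 5, 4.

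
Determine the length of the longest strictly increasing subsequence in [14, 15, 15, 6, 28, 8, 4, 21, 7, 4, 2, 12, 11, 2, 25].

4

Let dp[i] be the longest increasing subsequence ending at position i. Then dp = [1, 2, 2, 1, 3, 2, 1, 3, 2, 1, 1, 3, 3, 1, 4].
The maximum is 4; one witness is 14, 15, 21, 25 at positions 1,2,8,15.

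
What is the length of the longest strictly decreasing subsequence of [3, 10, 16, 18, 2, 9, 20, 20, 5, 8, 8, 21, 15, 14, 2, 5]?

4

Let dp[i] be the longest decreasing subsequence ending at position i. Then dp = [1, 1, 1, 1, 2, 2, 1, 1, 3, 3, 3, 1, 2, 3, 4, 4].
The maximum is 4; one witness is 10, 9, 5, 2 at positions 2,6,9,15.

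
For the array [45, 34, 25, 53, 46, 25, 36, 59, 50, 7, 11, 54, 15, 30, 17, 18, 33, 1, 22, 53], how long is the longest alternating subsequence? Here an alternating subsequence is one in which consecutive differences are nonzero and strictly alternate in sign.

13

Track the best alternating length ending on an up-step vs a down-step at each position: up/down = 1/1, 1/2, 1/2, 3/1, 3/4, 1/4, 5/4, 5/1, 5/6, 1/6, 7/6, 7/6, 7/8, 9/8, 9/10, 11/10, 11/8, 1/12, 13/12, 13/8.
The maximum over both is 13; one such subsequence is 45, 34, 53, 46, 59, 50, 54, 15, 30, 17, 18, 1, 22.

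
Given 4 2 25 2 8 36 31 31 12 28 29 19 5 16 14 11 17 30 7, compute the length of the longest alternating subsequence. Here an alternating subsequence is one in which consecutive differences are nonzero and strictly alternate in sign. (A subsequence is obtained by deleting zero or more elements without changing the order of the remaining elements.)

12

A longest alternating subsequence is 4, 2, 25, 2, 36, 12, 28, 5, 16, 14, 17, 7 (positions 1,2,3,4,6,9,10,13,14,15,17,19); its 11 consecutive differences strictly alternate in sign, and length 12 is optimal.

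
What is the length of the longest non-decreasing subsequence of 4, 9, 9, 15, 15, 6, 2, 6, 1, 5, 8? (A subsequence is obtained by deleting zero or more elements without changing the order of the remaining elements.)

Scanning left to right, the best length ending at each element is: 4→1, 9→2, 9→3, 15→4, 15→5, 6→2, 2→1, 6→3, 1→1, 5→2, 8→4.
So the longest non-decreasing subsequence has length 5, e.g. 4, 9, 9, 15, 15.

5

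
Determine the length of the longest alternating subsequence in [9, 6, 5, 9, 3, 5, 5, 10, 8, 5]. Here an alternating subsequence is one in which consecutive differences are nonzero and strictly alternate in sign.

6

A longest alternating subsequence is 9, 6, 9, 3, 10, 8 (positions 1,2,4,5,8,9); its 5 consecutive differences strictly alternate in sign, and length 6 is optimal.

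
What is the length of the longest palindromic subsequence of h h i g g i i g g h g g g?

One longest palindromic subsequence is hggiiggh (positions 2,4,5,6,7,8,9,10); it reads the same forward and backward, and the interval DP gives dp[1][13] = 8.

8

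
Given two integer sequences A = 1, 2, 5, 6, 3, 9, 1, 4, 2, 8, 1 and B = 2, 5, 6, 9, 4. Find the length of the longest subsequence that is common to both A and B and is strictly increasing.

4

For each value that appears in both, track the longest common increasing run ending there.
The best achievable length is 4; one witness is 2, 5, 6, 9 (A-positions 2,3,4,6, B-positions 1,2,3,4).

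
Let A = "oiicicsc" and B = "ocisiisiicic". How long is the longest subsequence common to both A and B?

6

A longest common subsequence is oiicic (length 6); the LCS DP confirms no longer common subsequence exists.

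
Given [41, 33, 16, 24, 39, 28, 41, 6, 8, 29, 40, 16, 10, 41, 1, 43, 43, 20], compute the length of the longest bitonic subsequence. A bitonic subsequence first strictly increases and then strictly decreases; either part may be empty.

One longest bitonic subsequence is 16, 24, 39, 41, 40, 16, 10, 1 (positions 3,4,5,7,11,12,13,15): it rises to 41 then falls. Length 8 is optimal.

8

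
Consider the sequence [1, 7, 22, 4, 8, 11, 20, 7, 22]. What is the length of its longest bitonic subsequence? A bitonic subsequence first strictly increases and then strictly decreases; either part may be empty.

One longest bitonic subsequence is 1, 7, 8, 11, 20, 7 (positions 1,2,5,6,7,8): it rises to 20 then falls. Length 6 is optimal.

6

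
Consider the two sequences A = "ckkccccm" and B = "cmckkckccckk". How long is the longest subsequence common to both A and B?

A longest common subsequence is ckkcccc (length 7); the LCS DP confirms no longer common subsequence exists.

7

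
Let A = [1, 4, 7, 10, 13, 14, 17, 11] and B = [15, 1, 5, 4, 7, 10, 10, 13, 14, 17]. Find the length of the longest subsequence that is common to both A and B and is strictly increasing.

7

For each value that appears in both, track the longest common increasing run ending there.
The best achievable length is 7; one witness is 1, 4, 7, 10, 13, 14, 17 (A-positions 1,2,3,4,5,6,7, B-positions 2,4,5,6,8,9,10).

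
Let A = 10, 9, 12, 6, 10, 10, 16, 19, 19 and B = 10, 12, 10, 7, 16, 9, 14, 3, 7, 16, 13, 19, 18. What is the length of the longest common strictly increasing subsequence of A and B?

4

For each value that appears in both, track the longest common increasing run ending there.
The best achievable length is 4; one witness is 10, 12, 16, 19 (A-positions 1,3,7,8, B-positions 1,2,5,12).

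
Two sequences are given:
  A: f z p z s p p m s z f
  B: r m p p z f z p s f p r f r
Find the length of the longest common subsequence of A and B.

Backtracking the LCS table gives one alignment: f (A1,B6) → z (A2,B7) → p (A3,B8) → s (A5,B9) → p (A6,B11) → f (A11,B13).
So the longest common subsequence has length 6.

6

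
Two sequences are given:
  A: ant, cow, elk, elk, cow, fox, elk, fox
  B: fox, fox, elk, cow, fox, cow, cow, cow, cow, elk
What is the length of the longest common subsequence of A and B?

4

A longest common subsequence is elk, cow, fox, elk (length 4); the LCS DP confirms no longer common subsequence exists.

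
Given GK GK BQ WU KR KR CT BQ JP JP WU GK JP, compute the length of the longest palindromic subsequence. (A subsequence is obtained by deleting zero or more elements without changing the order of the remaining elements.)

6

One longest palindromic subsequence is GK WU JP JP WU GK (positions 2,4,9,10,11,12); it reads the same forward and backward, and the interval DP gives dp[1][13] = 6.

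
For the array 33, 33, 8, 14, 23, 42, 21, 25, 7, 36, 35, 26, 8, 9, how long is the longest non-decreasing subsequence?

One longest non-decreasing subsequence is 8, 14, 23, 25, 36 (positions 3,4,5,8,10), of length 5; no longer one exists.

5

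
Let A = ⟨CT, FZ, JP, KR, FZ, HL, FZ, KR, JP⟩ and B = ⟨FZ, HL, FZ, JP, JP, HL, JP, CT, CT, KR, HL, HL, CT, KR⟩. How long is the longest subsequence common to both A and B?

5

Backtracking the LCS table gives one alignment: FZ (A2,B3) → JP (A3,B7) → KR (A4,B10) → HL (A6,B12) → KR (A8,B14).
So the longest common subsequence has length 5.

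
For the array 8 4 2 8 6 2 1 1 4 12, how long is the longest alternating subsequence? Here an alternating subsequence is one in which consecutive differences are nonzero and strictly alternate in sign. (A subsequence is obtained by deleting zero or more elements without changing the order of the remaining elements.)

5

Track the best alternating length ending on an up-step vs a down-step at each position: up/down = 1/1, 1/2, 1/2, 3/1, 3/4, 1/4, 1/4, 1/4, 5/4, 5/1.
The maximum over both is 5; one such subsequence is 8, 4, 8, 2, 4.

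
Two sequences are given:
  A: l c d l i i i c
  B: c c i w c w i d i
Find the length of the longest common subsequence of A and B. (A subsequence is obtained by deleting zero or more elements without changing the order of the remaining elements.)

Backtracking the LCS table gives one alignment: c (A2,B2) → i (A5,B3) → i (A6,B7) → i (A7,B9).
So the longest common subsequence has length 4.

4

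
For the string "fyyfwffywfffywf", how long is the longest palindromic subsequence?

One longest palindromic subsequence is fyfffwfffyf (positions 1,3,4,6,7,9,10,11,12,13,15); it reads the same forward and backward, and the interval DP gives dp[1][15] = 11.

11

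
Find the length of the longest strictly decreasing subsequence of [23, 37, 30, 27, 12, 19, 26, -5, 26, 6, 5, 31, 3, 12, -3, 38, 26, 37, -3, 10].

Scanning left to right, the best length ending at each element is: 23→1, 37→1, 30→2, 27→3, 12→4, 19→4, 26→4, -5→5, 26→4, 6→5, 5→6, 31→2, 3→7, 12→5, -3→8, 38→1, 26→4, 37→2, -3→8, 10→6.
So the longest decreasing subsequence has length 8, e.g. 37, 30, 27, 12, 6, 5, 3, -3.

8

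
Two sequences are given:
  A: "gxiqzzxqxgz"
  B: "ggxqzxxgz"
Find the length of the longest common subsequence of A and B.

Backtracking the LCS table gives one alignment: g (A1,B2) → x (A2,B3) → q (A4,B4) → z (A6,B5) → x (A7,B6) → x (A9,B7) → g (A10,B8) → z (A11,B9).
So the longest common subsequence has length 8.

8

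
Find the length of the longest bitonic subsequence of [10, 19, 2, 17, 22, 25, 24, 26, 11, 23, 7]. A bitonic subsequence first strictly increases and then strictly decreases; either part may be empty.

7

One longest bitonic subsequence is 10, 19, 22, 25, 24, 23, 7 (positions 1,2,5,6,7,10,11): it rises to 25 then falls. Length 7 is optimal.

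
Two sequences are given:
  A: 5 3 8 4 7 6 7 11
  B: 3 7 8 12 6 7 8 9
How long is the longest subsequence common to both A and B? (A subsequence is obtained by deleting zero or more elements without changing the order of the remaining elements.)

4

Backtracking the LCS table gives one alignment: 3 (A2,B1) → 8 (A3,B3) → 6 (A6,B5) → 7 (A7,B6).
So the longest common subsequence has length 4.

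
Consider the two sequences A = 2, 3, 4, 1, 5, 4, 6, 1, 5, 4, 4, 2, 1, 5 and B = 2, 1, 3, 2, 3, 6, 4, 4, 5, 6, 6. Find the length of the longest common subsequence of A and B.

A longest common subsequence is 2, 3, 6, 4, 4, 5 (length 6); the LCS DP confirms no longer common subsequence exists.

6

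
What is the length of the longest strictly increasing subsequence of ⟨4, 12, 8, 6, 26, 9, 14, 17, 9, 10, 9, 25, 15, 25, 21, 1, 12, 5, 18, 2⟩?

Let dp[i] be the longest increasing subsequence ending at position i. Then dp = [1, 2, 2, 2, 3, 3, 4, 5, 3, 4, 3, 6, 5, 6, 6, 1, 5, 2, 6, 2].
The maximum is 6; one witness is 4, 8, 9, 14, 17, 25 at positions 1,3,6,7,8,12.

6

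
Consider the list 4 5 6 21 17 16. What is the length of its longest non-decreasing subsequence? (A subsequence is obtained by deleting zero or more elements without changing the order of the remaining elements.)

Let dp[i] be the longest non-decreasing subsequence ending at position i. Then dp = [1, 2, 3, 4, 4, 4].
The maximum is 4; one witness is 4, 5, 6, 21 at positions 1,2,3,4.

4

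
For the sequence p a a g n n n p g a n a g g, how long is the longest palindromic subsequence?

9

Using dp[i][j] = 2 + dp[i+1][j−1] if the ends match, else max(dp[i+1][j], dp[i][j−1]):
dp[1][14] = 9. A witness is aagnnngaa at positions 2,3,4,5,6,7,9,10,12.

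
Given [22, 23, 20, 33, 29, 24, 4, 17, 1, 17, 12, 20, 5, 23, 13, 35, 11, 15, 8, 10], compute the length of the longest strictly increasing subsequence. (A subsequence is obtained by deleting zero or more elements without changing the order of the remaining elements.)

5

Let dp[i] be the longest increasing subsequence ending at position i. Then dp = [1, 2, 1, 3, 3, 3, 1, 2, 1, 2, 2, 3, 2, 4, 3, 5, 3, 4, 3, 4].
The maximum is 5; one witness is 4, 17, 20, 23, 35 at positions 7,8,12,14,16.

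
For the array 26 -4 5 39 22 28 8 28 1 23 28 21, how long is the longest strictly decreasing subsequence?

One longest decreasing subsequence is 26, 22, 8, 1 (positions 1,5,7,9), of length 4; no longer one exists.

4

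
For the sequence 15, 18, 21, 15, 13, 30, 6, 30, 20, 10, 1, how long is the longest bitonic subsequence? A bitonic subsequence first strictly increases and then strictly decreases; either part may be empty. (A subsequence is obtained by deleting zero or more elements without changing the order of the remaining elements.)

7

One longest bitonic subsequence is 15, 18, 21, 15, 13, 10, 1 (positions 1,2,3,4,5,10,11): it rises to 21 then falls. Length 7 is optimal.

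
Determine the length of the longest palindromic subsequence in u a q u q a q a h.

Using dp[i][j] = 2 + dp[i+1][j−1] if the ends match, else max(dp[i+1][j], dp[i][j−1]):
dp[1][9] = 5. A witness is aqaqa at positions 2,3,6,7,8.

5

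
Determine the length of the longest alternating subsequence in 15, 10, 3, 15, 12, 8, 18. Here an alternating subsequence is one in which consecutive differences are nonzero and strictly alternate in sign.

5

A longest alternating subsequence is 15, 10, 15, 12, 18 (positions 1,2,4,5,7); its 4 consecutive differences strictly alternate in sign, and length 5 is optimal.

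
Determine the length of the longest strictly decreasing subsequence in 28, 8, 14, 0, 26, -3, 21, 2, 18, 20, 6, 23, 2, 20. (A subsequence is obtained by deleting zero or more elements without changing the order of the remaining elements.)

6

Let dp[i] be the longest decreasing subsequence ending at position i. Then dp = [1, 2, 2, 3, 2, 4, 3, 4, 4, 4, 5, 3, 6, 4].
The maximum is 6; one witness is 28, 26, 21, 18, 6, 2 at positions 1,5,7,9,11,13.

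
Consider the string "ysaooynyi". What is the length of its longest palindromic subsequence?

4

One longest palindromic subsequence is yooy (positions 1,4,5,8); it reads the same forward and backward, and the interval DP gives dp[1][9] = 4.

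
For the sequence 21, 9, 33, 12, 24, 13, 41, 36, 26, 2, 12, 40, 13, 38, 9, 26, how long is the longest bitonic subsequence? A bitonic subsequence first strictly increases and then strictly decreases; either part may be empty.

8

One longest bitonic subsequence is 9, 12, 24, 41, 36, 26, 13, 9 (positions 2,4,5,7,8,9,13,15): it rises to 41 then falls. Length 8 is optimal.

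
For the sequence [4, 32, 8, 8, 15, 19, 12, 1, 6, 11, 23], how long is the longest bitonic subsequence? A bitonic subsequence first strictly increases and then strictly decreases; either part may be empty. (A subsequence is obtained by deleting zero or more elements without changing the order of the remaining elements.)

Let inc[i] be the LIS ending at i and dec[i] the longest strictly decreasing subsequence starting at i. inc = [1, 2, 2, 2, 3, 4, 3, 1, 2, 3, 5], dec = [2, 4, 2, 2, 3, 3, 2, 1, 1, 1, 1].
max_i inc[i]+dec[i]−1 = 6, with one witness 4, 8, 15, 19, 12, 11.

6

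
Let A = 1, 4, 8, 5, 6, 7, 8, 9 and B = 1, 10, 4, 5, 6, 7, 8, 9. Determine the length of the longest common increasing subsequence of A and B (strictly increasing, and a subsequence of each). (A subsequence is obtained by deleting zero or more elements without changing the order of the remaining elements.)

7

A longest common strictly increasing subsequence is 1, 4, 5, 6, 7, 8, 9 (length 7); it appears in order in both A and B, and no longer such subsequence exists.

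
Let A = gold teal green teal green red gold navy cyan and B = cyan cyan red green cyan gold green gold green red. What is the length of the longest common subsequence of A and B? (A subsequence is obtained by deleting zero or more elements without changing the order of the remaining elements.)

4

A longest common subsequence is gold, green, green, red (length 4); the LCS DP confirms no longer common subsequence exists.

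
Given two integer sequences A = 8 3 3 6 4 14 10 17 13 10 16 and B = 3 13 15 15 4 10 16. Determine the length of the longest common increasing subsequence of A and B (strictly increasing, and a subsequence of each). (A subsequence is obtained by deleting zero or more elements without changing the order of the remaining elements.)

For each value that appears in both, track the longest common increasing run ending there.
The best achievable length is 4; one witness is 3, 4, 10, 16 (A-positions 2,5,7,11, B-positions 1,5,6,7).

4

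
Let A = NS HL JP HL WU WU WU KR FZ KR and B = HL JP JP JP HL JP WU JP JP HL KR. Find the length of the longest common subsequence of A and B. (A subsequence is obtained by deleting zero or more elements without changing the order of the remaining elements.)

5

Backtracking the LCS table gives one alignment: HL (A2,B1) → JP (A3,B4) → HL (A4,B5) → WU (A5,B7) → KR (A10,B11).
So the longest common subsequence has length 5.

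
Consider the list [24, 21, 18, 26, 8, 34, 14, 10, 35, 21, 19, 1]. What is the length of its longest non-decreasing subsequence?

Let dp[i] be the longest non-decreasing subsequence ending at position i. Then dp = [1, 1, 1, 2, 1, 3, 2, 2, 4, 3, 3, 1].
The maximum is 4; one witness is 24, 26, 34, 35 at positions 1,4,6,9.

4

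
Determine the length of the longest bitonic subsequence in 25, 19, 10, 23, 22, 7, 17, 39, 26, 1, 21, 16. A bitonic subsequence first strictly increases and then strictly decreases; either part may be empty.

One longest bitonic subsequence is 19, 23, 39, 26, 21, 16 (positions 2,4,8,9,11,12): it rises to 39 then falls. Length 6 is optimal.

6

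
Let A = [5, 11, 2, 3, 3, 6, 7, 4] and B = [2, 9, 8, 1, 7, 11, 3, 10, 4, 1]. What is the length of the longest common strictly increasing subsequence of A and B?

3

For each value that appears in both, track the longest common increasing run ending there.
The best achievable length is 3; one witness is 2, 3, 4 (A-positions 3,4,8, B-positions 1,7,9).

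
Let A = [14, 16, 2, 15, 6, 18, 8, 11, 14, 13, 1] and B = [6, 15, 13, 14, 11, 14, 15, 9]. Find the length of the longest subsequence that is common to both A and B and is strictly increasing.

3

For each value that appears in both, track the longest common increasing run ending there.
The best achievable length is 3; one witness is 6, 11, 14 (A-positions 5,8,9, B-positions 1,5,6).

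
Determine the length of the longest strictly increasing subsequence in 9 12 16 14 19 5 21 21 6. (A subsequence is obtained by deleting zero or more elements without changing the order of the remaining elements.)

Scanning left to right, the best length ending at each element is: 9→1, 12→2, 16→3, 14→3, 19→4, 5→1, 21→5, 21→5, 6→2.
So the longest increasing subsequence has length 5, e.g. 9, 12, 16, 19, 21.

5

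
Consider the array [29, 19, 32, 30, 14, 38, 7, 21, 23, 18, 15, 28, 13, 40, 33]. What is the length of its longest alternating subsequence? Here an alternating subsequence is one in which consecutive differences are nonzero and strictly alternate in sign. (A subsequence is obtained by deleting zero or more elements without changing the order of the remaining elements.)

12

Track the best alternating length ending on an up-step vs a down-step at each position: up/down = 1/1, 1/2, 3/1, 3/4, 1/4, 5/1, 1/6, 7/6, 7/6, 7/8, 7/8, 9/6, 7/10, 11/1, 11/12.
The maximum over both is 12; one such subsequence is 29, 19, 32, 30, 38, 7, 21, 18, 28, 13, 40, 33.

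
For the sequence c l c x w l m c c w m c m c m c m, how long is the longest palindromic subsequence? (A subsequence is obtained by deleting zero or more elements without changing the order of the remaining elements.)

9

Using dp[i][j] = 2 + dp[i+1][j−1] if the ends match, else max(dp[i+1][j], dp[i][j−1]):
dp[1][17] = 9. A witness is mcmcmcmcm at positions 7,8,11,12,13,14,15,16,17.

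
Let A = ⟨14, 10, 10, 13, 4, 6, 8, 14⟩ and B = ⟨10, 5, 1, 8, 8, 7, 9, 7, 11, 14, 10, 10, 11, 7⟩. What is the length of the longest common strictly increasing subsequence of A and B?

2

A longest common strictly increasing subsequence is 10, 14 (length 2); it appears in order in both A and B, and no longer such subsequence exists.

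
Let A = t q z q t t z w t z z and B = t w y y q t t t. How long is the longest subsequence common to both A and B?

Backtracking the LCS table gives one alignment: t (A1,B1) → q (A4,B5) → t (A5,B6) → t (A6,B7) → t (A9,B8).
So the longest common subsequence has length 5.

5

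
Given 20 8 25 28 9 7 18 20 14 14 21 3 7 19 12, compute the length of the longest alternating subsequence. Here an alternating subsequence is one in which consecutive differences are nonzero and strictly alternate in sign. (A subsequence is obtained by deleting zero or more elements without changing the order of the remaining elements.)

10

A longest alternating subsequence is 20, 8, 25, 9, 18, 14, 21, 3, 19, 12 (positions 1,2,3,5,7,9,11,12,14,15); its 9 consecutive differences strictly alternate in sign, and length 10 is optimal.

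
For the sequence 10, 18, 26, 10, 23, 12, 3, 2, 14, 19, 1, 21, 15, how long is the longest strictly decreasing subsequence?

Scanning left to right, the best length ending at each element is: 10→1, 18→1, 26→1, 10→2, 23→2, 12→3, 3→4, 2→5, 14→3, 19→3, 1→6, 21→3, 15→4.
So the longest decreasing subsequence has length 6, e.g. 26, 23, 12, 3, 2, 1.

6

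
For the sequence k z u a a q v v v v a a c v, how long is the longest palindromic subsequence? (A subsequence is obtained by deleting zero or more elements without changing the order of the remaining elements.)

One longest palindromic subsequence is aavvvvaa (positions 4,5,7,8,9,10,11,12); it reads the same forward and backward, and the interval DP gives dp[1][14] = 8.

8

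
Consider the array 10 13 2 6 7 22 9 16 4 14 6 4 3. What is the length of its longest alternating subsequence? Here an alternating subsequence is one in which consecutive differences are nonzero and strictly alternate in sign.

9

A longest alternating subsequence is 10, 13, 2, 22, 9, 16, 4, 14, 6 (positions 1,2,3,6,7,8,9,10,11); its 8 consecutive differences strictly alternate in sign, and length 9 is optimal.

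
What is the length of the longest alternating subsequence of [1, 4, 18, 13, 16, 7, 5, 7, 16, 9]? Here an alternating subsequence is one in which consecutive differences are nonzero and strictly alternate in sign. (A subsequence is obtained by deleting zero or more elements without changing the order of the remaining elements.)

Track the best alternating length ending on an up-step vs a down-step at each position: up/down = 1/1, 2/1, 2/1, 2/3, 4/3, 2/5, 2/5, 6/5, 6/3, 6/7.
The maximum over both is 7; one such subsequence is 1, 18, 13, 16, 7, 16, 9.

7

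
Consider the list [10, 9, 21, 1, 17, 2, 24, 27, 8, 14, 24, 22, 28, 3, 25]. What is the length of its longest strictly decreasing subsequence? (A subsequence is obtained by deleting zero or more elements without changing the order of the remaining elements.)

4

Scanning left to right, the best length ending at each element is: 10→1, 9→2, 21→1, 1→3, 17→2, 2→3, 24→1, 27→1, 8→3, 14→3, 24→2, 22→3, 28→1, 3→4, 25→2.
So the longest decreasing subsequence has length 4, e.g. 10, 9, 8, 3.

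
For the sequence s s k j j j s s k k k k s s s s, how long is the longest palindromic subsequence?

Using dp[i][j] = 2 + dp[i+1][j−1] if the ends match, else max(dp[i+1][j], dp[i][j−1]):
dp[1][16] = 12. A witness is sssskkkkssss at positions 1,2,7,8,9,10,11,12,13,14,15,16.

12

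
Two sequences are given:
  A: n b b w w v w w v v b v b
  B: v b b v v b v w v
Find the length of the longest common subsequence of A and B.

Backtracking the LCS table gives one alignment: b (A2,B2) → b (A3,B3) → v (A6,B4) → v (A9,B5) → v (A10,B7) → v (A12,B9).
So the longest common subsequence has length 6.

6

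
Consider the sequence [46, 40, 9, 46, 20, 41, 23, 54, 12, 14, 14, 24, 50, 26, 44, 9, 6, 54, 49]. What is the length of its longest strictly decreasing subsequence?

6

Let dp[i] be the longest decreasing subsequence ending at position i. Then dp = [1, 2, 3, 1, 3, 2, 3, 1, 4, 4, 4, 3, 2, 3, 3, 5, 6, 1, 3].
The maximum is 6; one witness is 46, 40, 20, 12, 9, 6 at positions 1,2,5,9,16,17.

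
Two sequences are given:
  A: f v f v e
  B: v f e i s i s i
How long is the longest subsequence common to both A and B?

3

Backtracking the LCS table gives one alignment: v (A2,B1) → f (A3,B2) → e (A5,B3).
So the longest common subsequence has length 3.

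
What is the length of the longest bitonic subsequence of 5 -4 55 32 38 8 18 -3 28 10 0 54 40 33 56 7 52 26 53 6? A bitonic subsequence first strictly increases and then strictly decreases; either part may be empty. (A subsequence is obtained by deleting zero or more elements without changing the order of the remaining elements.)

9

Let inc[i] be the LIS ending at i and dec[i] the longest strictly decreasing subsequence starting at i. inc = [1, 1, 2, 2, 3, 2, 3, 2, 4, 3, 3, 5, 5, 5, 6, 4, 6, 5, 7, 4], dec = [2, 1, 6, 5, 5, 3, 4, 1, 4, 3, 1, 5, 4, 3, 4, 2, 3, 2, 2, 1].
max_i inc[i]+dec[i]−1 = 9, with one witness 5, 8, 18, 28, 54, 40, 33, 26, 6.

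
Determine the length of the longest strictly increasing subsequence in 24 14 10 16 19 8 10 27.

4

Let dp[i] be the longest increasing subsequence ending at position i. Then dp = [1, 1, 1, 2, 3, 1, 2, 4].
The maximum is 4; one witness is 14, 16, 19, 27 at positions 2,4,5,8.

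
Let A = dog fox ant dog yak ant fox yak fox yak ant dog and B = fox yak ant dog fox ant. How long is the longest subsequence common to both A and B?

A longest common subsequence is fox, ant, dog, fox, ant (length 5); the LCS DP confirms no longer common subsequence exists.

5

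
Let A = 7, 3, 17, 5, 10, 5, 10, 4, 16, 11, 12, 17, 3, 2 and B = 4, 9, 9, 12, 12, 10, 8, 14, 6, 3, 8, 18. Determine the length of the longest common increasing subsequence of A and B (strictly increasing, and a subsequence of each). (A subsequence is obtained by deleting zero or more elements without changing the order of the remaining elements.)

2

For each value that appears in both, track the longest common increasing run ending there.
The best achievable length is 2; one witness is 4, 12 (A-positions 8,11, B-positions 1,4).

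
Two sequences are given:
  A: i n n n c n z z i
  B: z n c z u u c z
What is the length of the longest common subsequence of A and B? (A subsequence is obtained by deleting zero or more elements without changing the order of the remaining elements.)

A longest common subsequence is nczz (length 4); the LCS DP confirms no longer common subsequence exists.

4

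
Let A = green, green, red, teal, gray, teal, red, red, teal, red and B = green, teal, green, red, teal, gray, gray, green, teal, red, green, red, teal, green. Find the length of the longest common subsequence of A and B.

A longest common subsequence is green, green, red, teal, gray, teal, red, red, teal (length 9); the LCS DP confirms no longer common subsequence exists.

9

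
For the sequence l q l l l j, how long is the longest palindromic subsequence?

One longest palindromic subsequence is llll (positions 1,3,4,5); it reads the same forward and backward, and the interval DP gives dp[1][6] = 4.

4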